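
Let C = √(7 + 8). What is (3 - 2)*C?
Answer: √15 ≈ 3.8730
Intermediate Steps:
C = √15 ≈ 3.8730
(3 - 2)*C = (3 - 2)*√15 = 1*√15 = √15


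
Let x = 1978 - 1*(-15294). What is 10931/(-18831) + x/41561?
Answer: -129054259/782635191 ≈ -0.16490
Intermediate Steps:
x = 17272 (x = 1978 + 15294 = 17272)
10931/(-18831) + x/41561 = 10931/(-18831) + 17272/41561 = 10931*(-1/18831) + 17272*(1/41561) = -10931/18831 + 17272/41561 = -129054259/782635191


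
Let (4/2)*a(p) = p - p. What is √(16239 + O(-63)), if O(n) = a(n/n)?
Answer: √16239 ≈ 127.43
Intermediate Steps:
a(p) = 0 (a(p) = (p - p)/2 = (½)*0 = 0)
O(n) = 0
√(16239 + O(-63)) = √(16239 + 0) = √16239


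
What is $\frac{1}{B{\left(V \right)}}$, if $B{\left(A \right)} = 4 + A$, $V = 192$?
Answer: $\frac{1}{196} \approx 0.005102$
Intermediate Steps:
$\frac{1}{B{\left(V \right)}} = \frac{1}{4 + 192} = \frac{1}{196}$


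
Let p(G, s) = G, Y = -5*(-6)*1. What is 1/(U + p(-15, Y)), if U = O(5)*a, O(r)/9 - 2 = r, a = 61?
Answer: 1/3828 ≈ 0.00026123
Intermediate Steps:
O(r) = 18 + 9*r
Y = 30 (Y = 30*1 = 30)
U = 3843 (U = (18 + 9*5)*61 = (18 + 45)*61 = 63*61 = 3843)
1/(U + p(-15, Y)) = 1/(3843 - 15) = 1/3828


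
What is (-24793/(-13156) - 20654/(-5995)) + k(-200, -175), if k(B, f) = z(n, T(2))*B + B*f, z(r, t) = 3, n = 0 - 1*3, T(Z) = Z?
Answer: 246686902369/7170020 ≈ 34405.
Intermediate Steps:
n = -3 (n = 0 - 3 = -3)
k(B, f) = 3*B + B*f
(-24793/(-13156) - 20654/(-5995)) + k(-200, -175) = (-24793/(-13156) - 20654/(-5995)) - 200*(3 - 175) = (-24793*(-1/13156) - 20654*(-1/5995)) - 200*(-172) = (24793/13156 + 20654/5995) + 34400 = 38214369/7170020 + 34400 = 246686902369/7170020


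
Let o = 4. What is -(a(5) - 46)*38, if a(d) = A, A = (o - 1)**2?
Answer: 1406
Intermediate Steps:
A = 9 (A = (4 - 1)**2 = 3**2 = 9)
a(d) = 9
-(a(5) - 46)*38 = -(9 - 46)*38 = -(-37)*38 = -1*(-1406) = 1406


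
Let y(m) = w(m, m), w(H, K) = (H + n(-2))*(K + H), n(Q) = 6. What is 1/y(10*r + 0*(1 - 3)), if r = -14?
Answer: 1/37520 ≈ 2.6652e-5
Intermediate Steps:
w(H, K) = (6 + H)*(H + K) (w(H, K) = (H + 6)*(K + H) = (6 + H)*(H + K))
y(m) = 2*m² + 12*m (y(m) = m² + 6*m + 6*m + m*m = m² + 6*m + 6*m + m² = 2*m² + 12*m)
1/y(10*r + 0*(1 - 3)) = 1/(2*(10*(-14) + 0*(1 - 3))*(6 + (10*(-14) + 0*(1 - 3)))) = 1/(2*(-140 + 0*(-2))*(6 + (-140 + 0*(-2)))) = 1/(2*(-140 + 0)*(6 + (-140 + 0))) = 1/(2*(-140)*(6 - 140)) = 1/(2*(-140)*(-134)) = 1/37520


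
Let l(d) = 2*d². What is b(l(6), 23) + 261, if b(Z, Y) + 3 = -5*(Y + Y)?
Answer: 28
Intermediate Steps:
b(Z, Y) = -3 - 10*Y (b(Z, Y) = -3 - 5*(Y + Y) = -3 - 10*Y)
b(l(6), 23) + 261 = (-3 - 10*23) + 261 = (-3 - 230) + 261 = -233 + 261 = 28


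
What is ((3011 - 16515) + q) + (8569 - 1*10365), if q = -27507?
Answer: -42807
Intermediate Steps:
((3011 - 16515) + q) + (8569 - 1*10365) = ((3011 - 16515) - 27507) + (8569 - 1*10365) = (-13504 - 27507) + (8569 - 10365) = -41011 - 1796 = -42807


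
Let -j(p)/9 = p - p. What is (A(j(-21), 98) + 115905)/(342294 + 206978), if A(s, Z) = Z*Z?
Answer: 125509/549272 ≈ 0.22850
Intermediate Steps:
j(p) = 0 (j(p) = -9*(p - p) = -9*0 = 0)
A(s, Z) = Z²
(A(j(-21), 98) + 115905)/(342294 + 206978) = (98² + 115905)/(342294 + 206978) = (9604 + 115905)/549272 = 125509*(1/549272) = 125509/549272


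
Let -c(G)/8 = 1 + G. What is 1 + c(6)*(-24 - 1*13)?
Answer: 2073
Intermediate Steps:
c(G) = -8 - 8*G (c(G) = -8*(1 + G) = -8 - 8*G)
1 + c(6)*(-24 - 1*13) = 1 + (-8 - 8*6)*(-24 - 1*13) = 1 + (-8 - 48)*(-24 - 13) = 1 - 56*(-37) = 1 + 2072 = 2073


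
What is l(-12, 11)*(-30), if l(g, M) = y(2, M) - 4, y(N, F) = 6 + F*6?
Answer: -2040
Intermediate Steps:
y(N, F) = 6 + 6*F
l(g, M) = 2 + 6*M (l(g, M) = (6 + 6*M) - 4 = 2 + 6*M)
l(-12, 11)*(-30) = (2 + 6*11)*(-30) = (2 + 66)*(-30) = 68*(-30) = -2040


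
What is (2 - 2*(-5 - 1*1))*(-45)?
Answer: -630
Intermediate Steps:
(2 - 2*(-5 - 1*1))*(-45) = (2 - 2*(-5 - 1))*(-45) = (2 - 2*(-6))*(-45) = (2 + 12)*(-45) = 14*(-45) = -630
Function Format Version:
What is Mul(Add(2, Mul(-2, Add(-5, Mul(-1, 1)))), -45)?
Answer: -630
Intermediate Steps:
Mul(Add(2, Mul(-2, Add(-5, Mul(-1, 1)))), -45) = Mul(Add(2, Mul(-2, Add(-5, -1))), -45) = Mul(Add(2, Mul(-2, -6)), -45) = Mul(Add(2, 12), -45) = Mul(14, -45) = -630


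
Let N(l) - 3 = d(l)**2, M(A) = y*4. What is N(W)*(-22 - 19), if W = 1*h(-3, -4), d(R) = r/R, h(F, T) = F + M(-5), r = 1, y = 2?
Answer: -3116/25 ≈ -124.64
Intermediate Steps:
M(A) = 8 (M(A) = 2*4 = 8)
h(F, T) = 8 + F (h(F, T) = F + 8 = 8 + F)
d(R) = 1/R
W = 5 (W = 1*(8 - 3) = 1*5 = 5)
N(l) = 3 + l**(-2) (N(l) = 3 + (1/l)**2 = 3 + l**(-2))
N(W)*(-22 - 19) = (3 + 5**(-2))*(-22 - 19) = (3 + 1/25)*(-41) = (76/25)*(-41) = -3116/25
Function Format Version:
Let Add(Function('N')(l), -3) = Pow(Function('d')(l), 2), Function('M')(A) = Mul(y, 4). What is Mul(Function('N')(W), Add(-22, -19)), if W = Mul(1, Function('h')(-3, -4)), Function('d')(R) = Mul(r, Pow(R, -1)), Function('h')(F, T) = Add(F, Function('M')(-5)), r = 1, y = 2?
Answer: Rational(-3116, 25) ≈ -124.64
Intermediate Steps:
Function('M')(A) = 8 (Function('M')(A) = Mul(2, 4) = 8)
Function('h')(F, T) = Add(8, F) (Function('h')(F, T) = Add(F, 8) = Add(8, F))
Function('d')(R) = Pow(R, -1) (Function('d')(R) = Mul(1, Pow(R, -1)) = Pow(R, -1))
W = 5 (W = Mul(1, Add(8, -3)) = Mul(1, 5) = 5)
Function('N')(l) = Add(3, Pow(l, -2)) (Function('N')(l) = Add(3, Pow(Pow(l, -1), 2)) = Add(3, Pow(l, -2)))
Mul(Function('N')(W), Add(-22, -19)) = Mul(Add(3, Pow(5, -2)), Add(-22, -19)) = Mul(Add(3, Rational(1, 25)), -41) = Mul(Rational(76, 25), -41) = Rational(-3116, 25)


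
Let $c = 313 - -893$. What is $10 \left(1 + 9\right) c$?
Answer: $120600$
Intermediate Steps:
$c = 1206$ ($c = 313 + 893 = 1206$)
$10 \left(1 + 9\right) c = 10 \left(1 + 9\right) 1206 = 10 \cdot 10 \cdot 1206 = 100 \cdot 1206 = 120600$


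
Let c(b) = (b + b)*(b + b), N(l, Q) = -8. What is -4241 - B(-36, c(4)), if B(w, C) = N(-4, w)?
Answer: -4233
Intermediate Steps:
c(b) = 4*b² (c(b) = (2*b)*(2*b) = 4*b²)
B(w, C) = -8
-4241 - B(-36, c(4)) = -4241 - 1*(-8) = -4241 + 8 = -4233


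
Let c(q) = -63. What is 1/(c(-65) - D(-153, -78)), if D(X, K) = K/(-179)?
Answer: -179/11355 ≈ -0.015764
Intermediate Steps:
D(X, K) = -K/179 (D(X, K) = K*(-1/179) = -K/179)
1/(c(-65) - D(-153, -78)) = 1/(-63 - (-1)*(-78)/179) = 1/(-63 - 1*78/179) = 1/(-63 - 78/179) = 1/(-11355/179) = -179/11355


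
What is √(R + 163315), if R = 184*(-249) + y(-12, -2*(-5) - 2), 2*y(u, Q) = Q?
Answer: √117503 ≈ 342.79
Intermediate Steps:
y(u, Q) = Q/2
R = -45812 (R = 184*(-249) + (-2*(-5) - 2)/2 = -45816 + (10 - 2)/2 = -45816 + (½)*8 = -45816 + 4 = -45812)
√(R + 163315) = √(-45812 + 163315) = √117503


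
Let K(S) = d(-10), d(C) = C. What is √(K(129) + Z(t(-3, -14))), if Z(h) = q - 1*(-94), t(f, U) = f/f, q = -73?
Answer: √11 ≈ 3.3166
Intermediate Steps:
K(S) = -10
t(f, U) = 1
Z(h) = 21 (Z(h) = -73 - 1*(-94) = -73 + 94 = 21)
√(K(129) + Z(t(-3, -14))) = √(-10 + 21) = √11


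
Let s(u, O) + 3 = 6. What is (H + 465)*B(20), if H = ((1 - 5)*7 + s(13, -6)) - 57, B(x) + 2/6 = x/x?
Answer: 766/3 ≈ 255.33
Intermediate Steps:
B(x) = 2/3 (B(x) = -1/3 + x/x = -1/3 + 1 = 2/3)
s(u, O) = 3 (s(u, O) = -3 + 6 = 3)
H = -82 (H = ((1 - 5)*7 + 3) - 57 = (-4*7 + 3) - 57 = (-28 + 3) - 57 = -25 - 57 = -82)
(H + 465)*B(20) = (-82 + 465)*(2/3) = 383*(2/3) = 766/3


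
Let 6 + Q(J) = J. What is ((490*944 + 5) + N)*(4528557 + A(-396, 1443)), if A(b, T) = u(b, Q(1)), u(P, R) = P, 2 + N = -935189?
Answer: -2140126620786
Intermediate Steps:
N = -935191 (N = -2 - 935189 = -935191)
Q(J) = -6 + J
A(b, T) = b
((490*944 + 5) + N)*(4528557 + A(-396, 1443)) = ((490*944 + 5) - 935191)*(4528557 - 396) = ((462560 + 5) - 935191)*4528161 = (462565 - 935191)*4528161 = -472626*4528161 = -2140126620786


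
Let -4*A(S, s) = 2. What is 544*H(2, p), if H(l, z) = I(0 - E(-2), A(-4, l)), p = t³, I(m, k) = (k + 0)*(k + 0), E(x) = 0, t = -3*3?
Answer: 136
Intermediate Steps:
t = -9
A(S, s) = -½ (A(S, s) = -¼*2 = -½)
I(m, k) = k² (I(m, k) = k*k = k²)
p = -729 (p = (-9)³ = -729)
H(l, z) = ¼ (H(l, z) = (-½)² = ¼)
544*H(2, p) = 544*(¼) = 136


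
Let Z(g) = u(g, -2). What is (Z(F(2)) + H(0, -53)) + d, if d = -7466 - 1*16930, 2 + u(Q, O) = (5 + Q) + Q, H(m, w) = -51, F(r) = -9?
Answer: -24462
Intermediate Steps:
u(Q, O) = 3 + 2*Q (u(Q, O) = -2 + ((5 + Q) + Q) = -2 + (5 + 2*Q) = 3 + 2*Q)
Z(g) = 3 + 2*g
d = -24396 (d = -7466 - 16930 = -24396)
(Z(F(2)) + H(0, -53)) + d = ((3 + 2*(-9)) - 51) - 24396 = ((3 - 18) - 51) - 24396 = (-15 - 51) - 24396 = -66 - 24396 = -24462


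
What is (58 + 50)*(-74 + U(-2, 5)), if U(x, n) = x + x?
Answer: -8424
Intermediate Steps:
U(x, n) = 2*x
(58 + 50)*(-74 + U(-2, 5)) = (58 + 50)*(-74 + 2*(-2)) = 108*(-74 - 4) = 108*(-78) = -8424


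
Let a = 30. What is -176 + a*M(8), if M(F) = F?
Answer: 64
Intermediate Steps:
-176 + a*M(8) = -176 + 30*8 = -176 + 240 = 64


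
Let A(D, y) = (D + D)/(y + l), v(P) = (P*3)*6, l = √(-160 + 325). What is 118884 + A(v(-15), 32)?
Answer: 102104076/859 + 540*√165/859 ≈ 1.1887e+5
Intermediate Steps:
l = √165 ≈ 12.845
v(P) = 18*P (v(P) = (3*P)*6 = 18*P)
A(D, y) = 2*D/(y + √165) (A(D, y) = (D + D)/(y + √165) = (2*D)/(y + √165) = 2*D/(y + √165))
118884 + A(v(-15), 32) = 118884 + 2*(18*(-15))/(32 + √165) = 118884 + 2*(-270)/(32 + √165) = 118884 - 540/(32 + √165)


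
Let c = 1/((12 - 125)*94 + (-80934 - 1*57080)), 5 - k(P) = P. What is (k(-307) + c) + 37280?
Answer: 5587524511/148636 ≈ 37592.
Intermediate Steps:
k(P) = 5 - P
c = -1/148636 (c = 1/(-113*94 + (-80934 - 57080)) = 1/(-10622 - 138014) = 1/(-148636) = -1/148636 ≈ -6.7278e-6)
(k(-307) + c) + 37280 = ((5 - 1*(-307)) - 1/148636) + 37280 = ((5 + 307) - 1/148636) + 37280 = (312 - 1/148636) + 37280 = 46374431/148636 + 37280 = 5587524511/148636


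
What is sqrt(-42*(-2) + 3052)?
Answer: 56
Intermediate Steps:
sqrt(-42*(-2) + 3052) = sqrt(84 + 3052) = sqrt(3136) = 56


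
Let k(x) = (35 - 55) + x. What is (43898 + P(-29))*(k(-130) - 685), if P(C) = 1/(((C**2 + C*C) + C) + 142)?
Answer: -13159084137/359 ≈ -3.6655e+7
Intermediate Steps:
k(x) = -20 + x
P(C) = 1/(142 + C + 2*C**2) (P(C) = 1/(((C**2 + C**2) + C) + 142) = 1/((2*C**2 + C) + 142) = 1/((C + 2*C**2) + 142) = 1/(142 + C + 2*C**2))
(43898 + P(-29))*(k(-130) - 685) = (43898 + 1/(142 - 29 + 2*(-29)**2))*((-20 - 130) - 685) = (43898 + 1/(142 - 29 + 2*841))*(-150 - 685) = (43898 + 1/(142 - 29 + 1682))*(-835) = (43898 + 1/1795)*(-835) = (78796911/1795)*(-835) = -13159084137/359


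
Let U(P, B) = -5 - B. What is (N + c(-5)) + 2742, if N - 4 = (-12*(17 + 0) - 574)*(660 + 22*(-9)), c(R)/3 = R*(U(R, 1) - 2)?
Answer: -356570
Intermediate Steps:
c(R) = -24*R (c(R) = 3*(R*((-5 - 1*1) - 2)) = 3*(R*((-5 - 1) - 2)) = 3*(R*(-6 - 2)) = 3*(R*(-8)) = 3*(-8*R) = -24*R)
N = -359432 (N = 4 + (-12*(17 + 0) - 574)*(660 + 22*(-9)) = 4 + (-12*17 - 574)*(660 - 198) = 4 + (-204 - 574)*462 = 4 - 778*462 = 4 - 359436 = -359432)
(N + c(-5)) + 2742 = (-359432 - 24*(-5)) + 2742 = (-359432 + 120) + 2742 = -359312 + 2742 = -356570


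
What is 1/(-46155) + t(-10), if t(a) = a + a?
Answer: -923101/46155 ≈ -20.000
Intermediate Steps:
t(a) = 2*a
1/(-46155) + t(-10) = 1/(-46155) + 2*(-10) = -1/46155 - 20 = -923101/46155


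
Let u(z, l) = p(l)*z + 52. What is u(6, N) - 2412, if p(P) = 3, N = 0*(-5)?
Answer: -2342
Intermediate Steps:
N = 0
u(z, l) = 52 + 3*z (u(z, l) = 3*z + 52 = 52 + 3*z)
u(6, N) - 2412 = (52 + 3*6) - 2412 = (52 + 18) - 2412 = 70 - 2412 = -2342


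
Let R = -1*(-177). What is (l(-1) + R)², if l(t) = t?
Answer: 30976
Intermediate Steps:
R = 177
(l(-1) + R)² = (-1 + 177)² = 176² = 30976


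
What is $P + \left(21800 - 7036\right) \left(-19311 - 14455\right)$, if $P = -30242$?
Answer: $-498551466$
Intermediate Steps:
$P + \left(21800 - 7036\right) \left(-19311 - 14455\right) = -30242 + \left(21800 - 7036\right) \left(-19311 - 14455\right) = -30242 + 14764 \left(-19311 - 14455\right) = -30242 + 14764 \left(-33766\right) = -30242 - 498521224 = -498551466$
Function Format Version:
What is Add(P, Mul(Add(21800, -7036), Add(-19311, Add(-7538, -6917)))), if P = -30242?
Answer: -498551466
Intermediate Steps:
Add(P, Mul(Add(21800, -7036), Add(-19311, Add(-7538, -6917)))) = Add(-30242, Mul(Add(21800, -7036), Add(-19311, Add(-7538, -6917)))) = Add(-30242, Mul(14764, Add(-19311, -14455))) = Add(-30242, Mul(14764, -33766)) = Add(-30242, -498521224) = -498551466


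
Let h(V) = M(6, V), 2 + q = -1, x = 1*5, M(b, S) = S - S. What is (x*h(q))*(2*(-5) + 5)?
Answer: 0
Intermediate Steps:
M(b, S) = 0
x = 5
q = -3 (q = -2 - 1 = -3)
h(V) = 0
(x*h(q))*(2*(-5) + 5) = (5*0)*(2*(-5) + 5) = 0*(-10 + 5) = 0*(-5) = 0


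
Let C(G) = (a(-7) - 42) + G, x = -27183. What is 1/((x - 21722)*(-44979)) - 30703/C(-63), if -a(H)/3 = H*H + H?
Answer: 682195227684/5132628655 ≈ 132.91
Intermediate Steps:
a(H) = -3*H - 3*H**2 (a(H) = -3*(H*H + H) = -3*(H**2 + H) = -3*(H + H**2) = -3*H - 3*H**2)
C(G) = -168 + G (C(G) = (-3*(-7)*(1 - 7) - 42) + G = (-3*(-7)*(-6) - 42) + G = (-126 - 42) + G = -168 + G)
1/((x - 21722)*(-44979)) - 30703/C(-63) = 1/(-27183 - 21722*(-44979)) - 30703/(-168 - 63) = -1/44979/(-48905) - 30703/(-231) = -1/48905*(-1/44979) - 30703*(-1/231) = 1/2199697995 + 30703/231 = 682195227684/5132628655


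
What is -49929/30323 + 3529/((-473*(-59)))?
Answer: -1286358736/846223961 ≈ -1.5201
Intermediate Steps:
-49929/30323 + 3529/((-473*(-59))) = -49929*1/30323 + 3529/27907 = -49929/30323 + 3529*(1/27907) = -49929/30323 + 3529/27907 = -1286358736/846223961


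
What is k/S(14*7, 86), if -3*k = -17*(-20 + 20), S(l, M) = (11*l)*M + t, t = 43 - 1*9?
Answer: 0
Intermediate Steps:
t = 34 (t = 43 - 9 = 34)
S(l, M) = 34 + 11*M*l (S(l, M) = (11*l)*M + 34 = 11*M*l + 34 = 34 + 11*M*l)
k = 0 (k = -(-17)*(-20 + 20)/3 = -(-17)*0/3 = -1/3*0 = 0)
k/S(14*7, 86) = 0/(34 + 11*86*(14*7)) = 0/(34 + 11*86*98) = 0/(34 + 92708) = 0/92742 = 0*(1/92742) = 0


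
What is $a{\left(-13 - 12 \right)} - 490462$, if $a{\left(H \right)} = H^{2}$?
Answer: $-489837$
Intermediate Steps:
$a{\left(-13 - 12 \right)} - 490462 = \left(-13 - 12\right)^{2} - 490462 = \left(-25\right)^{2} - 490462 = 625 - 490462 = -489837$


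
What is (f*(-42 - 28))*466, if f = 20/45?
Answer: -130480/9 ≈ -14498.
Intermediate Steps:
f = 4/9 (f = 20*(1/45) = 4/9 ≈ 0.44444)
(f*(-42 - 28))*466 = (4*(-42 - 28)/9)*466 = ((4/9)*(-70))*466 = -280/9*466 = -130480/9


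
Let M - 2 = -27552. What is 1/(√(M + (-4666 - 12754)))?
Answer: -I*√44970/44970 ≈ -0.0047156*I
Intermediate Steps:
M = -27550 (M = 2 - 27552 = -27550)
1/(√(M + (-4666 - 12754))) = 1/(√(-27550 + (-4666 - 12754))) = 1/(√(-27550 - 17420)) = 1/(√(-44970)) = 1/(I*√44970) = -I*√44970/44970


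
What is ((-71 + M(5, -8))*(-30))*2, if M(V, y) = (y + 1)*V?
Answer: 6360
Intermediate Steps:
M(V, y) = V*(1 + y) (M(V, y) = (1 + y)*V = V*(1 + y))
((-71 + M(5, -8))*(-30))*2 = ((-71 + 5*(1 - 8))*(-30))*2 = ((-71 + 5*(-7))*(-30))*2 = ((-71 - 35)*(-30))*2 = -106*(-30)*2 = 3180*2 = 6360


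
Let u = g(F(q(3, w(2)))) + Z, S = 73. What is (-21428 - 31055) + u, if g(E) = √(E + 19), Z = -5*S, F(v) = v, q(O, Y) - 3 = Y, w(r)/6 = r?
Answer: -52848 + √34 ≈ -52842.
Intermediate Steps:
w(r) = 6*r
q(O, Y) = 3 + Y
Z = -365 (Z = -5*73 = -365)
g(E) = √(19 + E)
u = -365 + √34 (u = √(19 + (3 + 6*2)) - 365 = √(19 + (3 + 12)) - 365 = √(19 + 15) - 365 = √34 - 365 = -365 + √34 ≈ -359.17)
(-21428 - 31055) + u = (-21428 - 31055) + (-365 + √34) = -52483 + (-365 + √34) = -52848 + √34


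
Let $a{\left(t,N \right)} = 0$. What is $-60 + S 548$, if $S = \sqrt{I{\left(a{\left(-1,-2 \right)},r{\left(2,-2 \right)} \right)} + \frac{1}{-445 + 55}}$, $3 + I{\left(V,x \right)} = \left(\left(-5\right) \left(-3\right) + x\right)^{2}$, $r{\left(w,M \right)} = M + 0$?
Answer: $-60 + \frac{274 \sqrt{25248210}}{195} \approx 7000.4$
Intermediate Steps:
$r{\left(w,M \right)} = M$
$I{\left(V,x \right)} = -3 + \left(15 + x\right)^{2}$ ($I{\left(V,x \right)} = -3 + \left(\left(-5\right) \left(-3\right) + x\right)^{2} = -3 + \left(15 + x\right)^{2}$)
$S = \frac{\sqrt{25248210}}{390}$ ($S = \sqrt{\left(-3 + \left(15 - 2\right)^{2}\right) + \frac{1}{-445 + 55}} = \sqrt{\left(-3 + 13^{2}\right) + \frac{1}{-390}} = \sqrt{\left(-3 + 169\right) - \frac{1}{390}} = \sqrt{166 - \frac{1}{390}} = \sqrt{\frac{64739}{390}} = \frac{\sqrt{25248210}}{390} \approx 12.884$)
$-60 + S 548 = -60 + \frac{\sqrt{25248210}}{390} \cdot 548 = -60 + \frac{274 \sqrt{25248210}}{195}$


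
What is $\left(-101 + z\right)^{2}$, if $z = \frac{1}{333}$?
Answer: $\frac{1131111424}{110889} \approx 10200.0$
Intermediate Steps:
$z = \frac{1}{333} \approx 0.003003$
$\left(-101 + z\right)^{2} = \left(-101 + \frac{1}{333}\right)^{2} = \left(- \frac{33632}{333}\right)^{2} = \frac{1131111424}{110889}$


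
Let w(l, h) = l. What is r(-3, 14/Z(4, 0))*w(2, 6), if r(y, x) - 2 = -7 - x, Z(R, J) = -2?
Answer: 4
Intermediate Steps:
r(y, x) = -5 - x (r(y, x) = 2 + (-7 - x) = -5 - x)
r(-3, 14/Z(4, 0))*w(2, 6) = (-5 - 14/(-2))*2 = (-5 - 14*(-1)/2)*2 = (-5 - 1*(-7))*2 = (-5 + 7)*2 = 2*2 = 4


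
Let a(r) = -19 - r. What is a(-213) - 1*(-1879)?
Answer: 2073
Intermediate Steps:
a(-213) - 1*(-1879) = (-19 - 1*(-213)) - 1*(-1879) = (-19 + 213) + 1879 = 194 + 1879 = 2073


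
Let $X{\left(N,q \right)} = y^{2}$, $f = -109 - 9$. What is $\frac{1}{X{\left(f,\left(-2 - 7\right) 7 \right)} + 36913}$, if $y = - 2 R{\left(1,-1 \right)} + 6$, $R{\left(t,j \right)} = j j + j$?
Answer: $\frac{1}{36949} \approx 2.7064 \cdot 10^{-5}$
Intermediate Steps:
$R{\left(t,j \right)} = j + j^{2}$ ($R{\left(t,j \right)} = j^{2} + j = j + j^{2}$)
$y = 6$ ($y = - 2 \left(- (1 - 1)\right) + 6 = - 2 \left(\left(-1\right) 0\right) + 6 = \left(-2\right) 0 + 6 = 0 + 6 = 6$)
$f = -118$
$X{\left(N,q \right)} = 36$ ($X{\left(N,q \right)} = 6^{2} = 36$)
$\frac{1}{X{\left(f,\left(-2 - 7\right) 7 \right)} + 36913} = \frac{1}{36 + 36913} = \frac{1}{36949}$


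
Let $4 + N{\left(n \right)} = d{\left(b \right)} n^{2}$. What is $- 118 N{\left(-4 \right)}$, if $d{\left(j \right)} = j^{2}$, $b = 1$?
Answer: $-1416$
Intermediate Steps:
$N{\left(n \right)} = -4 + n^{2}$ ($N{\left(n \right)} = -4 + 1^{2} n^{2} = -4 + 1 n^{2} = -4 + n^{2}$)
$- 118 N{\left(-4 \right)} = - 118 \left(-4 + \left(-4\right)^{2}\right) = - 118 \left(-4 + 16\right) = \left(-118\right) 12 = -1416$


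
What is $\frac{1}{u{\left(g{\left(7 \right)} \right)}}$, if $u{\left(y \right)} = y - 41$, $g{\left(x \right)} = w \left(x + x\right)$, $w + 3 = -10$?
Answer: $- \frac{1}{223} \approx -0.0044843$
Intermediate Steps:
$w = -13$ ($w = -3 - 10 = -13$)
$g{\left(x \right)} = - 26 x$ ($g{\left(x \right)} = - 13 \left(x + x\right) = - 13 \cdot 2 x = - 26 x$)
$u{\left(y \right)} = -41 + y$
$\frac{1}{u{\left(g{\left(7 \right)} \right)}} = \frac{1}{-41 - 182} = \frac{1}{-223} = - \frac{1}{223}$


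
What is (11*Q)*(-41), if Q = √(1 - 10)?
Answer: -1353*I ≈ -1353.0*I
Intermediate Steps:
Q = 3*I (Q = √(-9) = 3*I ≈ 3.0*I)
(11*Q)*(-41) = (11*(3*I))*(-41) = (33*I)*(-41) = -1353*I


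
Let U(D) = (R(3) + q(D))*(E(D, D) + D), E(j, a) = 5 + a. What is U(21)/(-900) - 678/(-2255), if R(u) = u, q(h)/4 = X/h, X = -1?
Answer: 1312217/8523900 ≈ 0.15395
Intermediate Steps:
q(h) = -4/h (q(h) = 4*(-1/h) = -4/h)
U(D) = (3 - 4/D)*(5 + 2*D) (U(D) = (3 - 4/D)*((5 + D) + D) = (3 - 4/D)*(5 + 2*D))
U(21)/(-900) - 678/(-2255) = (7 - 20/21 + 6*21)/(-900) - 678/(-2255) = (7 - 20*1/21 + 126)*(-1/900) - 678*(-1/2255) = (7 - 20/21 + 126)*(-1/900) + 678/2255 = (2773/21)*(-1/900) + 678/2255 = -2773/18900 + 678/2255 = 1312217/8523900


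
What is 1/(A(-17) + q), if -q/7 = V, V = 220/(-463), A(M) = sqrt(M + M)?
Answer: 356510/4830073 - 214369*I*sqrt(34)/9660146 ≈ 0.07381 - 0.1294*I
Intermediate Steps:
A(M) = sqrt(2)*sqrt(M) (A(M) = sqrt(2*M) = sqrt(2)*sqrt(M))
V = -220/463 (V = 220*(-1/463) = -220/463 ≈ -0.47516)
q = 1540/463 (q = -7*(-220/463) = 1540/463 ≈ 3.3261)
1/(A(-17) + q) = 1/(sqrt(2)*sqrt(-17) + 1540/463) = 1/(sqrt(2)*(I*sqrt(17)) + 1540/463) = 1/(I*sqrt(34) + 1540/463) = 1/(1540/463 + I*sqrt(34))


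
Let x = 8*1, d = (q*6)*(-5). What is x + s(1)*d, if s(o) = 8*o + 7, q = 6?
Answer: -2692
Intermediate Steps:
d = -180 (d = (6*6)*(-5) = 36*(-5) = -180)
x = 8
s(o) = 7 + 8*o
x + s(1)*d = 8 + (7 + 8*1)*(-180) = 8 + (7 + 8)*(-180) = 8 + 15*(-180) = 8 - 2700 = -2692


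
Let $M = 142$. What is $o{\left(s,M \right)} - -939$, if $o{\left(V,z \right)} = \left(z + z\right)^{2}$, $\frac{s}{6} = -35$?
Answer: $81595$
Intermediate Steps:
$s = -210$ ($s = 6 \left(-35\right) = -210$)
$o{\left(V,z \right)} = 4 z^{2}$ ($o{\left(V,z \right)} = \left(2 z\right)^{2} = 4 z^{2}$)
$o{\left(s,M \right)} - -939 = 4 \cdot 142^{2} - -939 = 4 \cdot 20164 + 939 = 80656 + 939 = 81595$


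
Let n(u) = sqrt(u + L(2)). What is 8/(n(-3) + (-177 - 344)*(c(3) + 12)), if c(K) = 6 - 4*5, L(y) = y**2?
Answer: 8/1043 ≈ 0.0076702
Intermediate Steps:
c(K) = -14 (c(K) = 6 - 20 = -14)
n(u) = sqrt(4 + u) (n(u) = sqrt(u + 2**2) = sqrt(u + 4) = sqrt(4 + u))
8/(n(-3) + (-177 - 344)*(c(3) + 12)) = 8/(sqrt(4 - 3) + (-177 - 344)*(-14 + 12)) = 8/(sqrt(1) - 521*(-2)) = 8/(1 + 1042) = 8/1043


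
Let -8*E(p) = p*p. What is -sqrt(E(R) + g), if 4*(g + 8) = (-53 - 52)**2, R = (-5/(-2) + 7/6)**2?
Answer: -5*sqrt(141298)/36 ≈ -52.208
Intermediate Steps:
R = 121/9 (R = (-5*(-1/2) + 7*(1/6))**2 = (5/2 + 7/6)**2 = (11/3)**2 = 121/9 ≈ 13.444)
g = 10993/4 (g = -8 + (-53 - 52)**2/4 = -8 + (1/4)*(-105)**2 = -8 + (1/4)*11025 = -8 + 11025/4 = 10993/4 ≈ 2748.3)
E(p) = -p**2/8 (E(p) = -p*p/8 = -p**2/8)
-sqrt(E(R) + g) = -sqrt(-(121/9)**2/8 + 10993/4) = -sqrt(-1/8*14641/81 + 10993/4) = -sqrt(-14641/648 + 10993/4) = -sqrt(1766225/648) = -5*sqrt(141298)/36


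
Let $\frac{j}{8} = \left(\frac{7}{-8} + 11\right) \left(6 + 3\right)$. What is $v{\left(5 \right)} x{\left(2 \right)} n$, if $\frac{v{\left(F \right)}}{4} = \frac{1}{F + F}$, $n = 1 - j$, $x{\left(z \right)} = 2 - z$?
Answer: $0$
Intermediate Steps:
$j = 729$ ($j = 8 \left(\frac{7}{-8} + 11\right) \left(6 + 3\right) = 8 \left(7 \left(- \frac{1}{8}\right) + 11\right) 9 = 8 \left(- \frac{7}{8} + 11\right) 9 = 8 \cdot \frac{81}{8} \cdot 9 = 8 \cdot \frac{729}{8} = 729$)
$n = -728$ ($n = 1 - 729 = -728$)
$v{\left(F \right)} = \frac{2}{F}$ ($v{\left(F \right)} = \frac{4}{F + F} = \frac{4}{2 F} = 4 \frac{1}{2 F} = \frac{2}{F}$)
$v{\left(5 \right)} x{\left(2 \right)} n = \frac{2}{5} \left(2 - 2\right) \left(-728\right) = 2 \cdot \frac{1}{5} \left(2 - 2\right) \left(-728\right) = \frac{2}{5} \cdot 0 \left(-728\right) = 0 \left(-728\right) = 0$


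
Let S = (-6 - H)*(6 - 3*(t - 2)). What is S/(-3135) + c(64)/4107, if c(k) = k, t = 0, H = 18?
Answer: 461152/4291815 ≈ 0.10745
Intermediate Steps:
S = -288 (S = (-6 - 1*18)*(6 - 3*(0 - 2)) = (-6 - 18)*(6 - 3*(-2)) = -24*(6 + 6) = -24*12 = -288)
S/(-3135) + c(64)/4107 = -288/(-3135) + 64/4107 = -288*(-1/3135) + 64*(1/4107) = 96/1045 + 64/4107 = 461152/4291815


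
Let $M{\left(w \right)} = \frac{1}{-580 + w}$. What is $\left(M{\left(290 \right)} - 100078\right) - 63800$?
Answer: $- \frac{47524621}{290} \approx -1.6388 \cdot 10^{5}$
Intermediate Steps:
$\left(M{\left(290 \right)} - 100078\right) - 63800 = \left(\frac{1}{-580 + 290} - 100078\right) - 63800 = \left(\frac{1}{-290} - 100078\right) - 63800 = \left(- \frac{1}{290} - 100078\right) - 63800 = - \frac{29022621}{290} - 63800 = - \frac{47524621}{290}$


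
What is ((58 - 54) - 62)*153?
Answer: -8874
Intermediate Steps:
((58 - 54) - 62)*153 = (4 - 62)*153 = -58*153 = -8874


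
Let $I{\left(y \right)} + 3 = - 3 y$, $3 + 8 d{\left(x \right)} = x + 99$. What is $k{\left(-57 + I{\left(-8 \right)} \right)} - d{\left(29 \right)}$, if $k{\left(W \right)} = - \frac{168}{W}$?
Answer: $- \frac{263}{24} \approx -10.958$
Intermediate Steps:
$d{\left(x \right)} = 12 + \frac{x}{8}$ ($d{\left(x \right)} = - \frac{3}{8} + \frac{x + 99}{8} = - \frac{3}{8} + \frac{99 + x}{8} = - \frac{3}{8} + \left(\frac{99}{8} + \frac{x}{8}\right) = 12 + \frac{x}{8}$)
$I{\left(y \right)} = -3 - 3 y$
$k{\left(-57 + I{\left(-8 \right)} \right)} - d{\left(29 \right)} = - \frac{168}{-57 - -21} - \left(12 + \frac{1}{8} \cdot 29\right) = - \frac{168}{-57 + \left(-3 + 24\right)} - \left(12 + \frac{29}{8}\right) = - \frac{168}{-57 + 21} - \frac{125}{8} = - \frac{168}{-36} - \frac{125}{8} = \left(-168\right) \left(- \frac{1}{36}\right) - \frac{125}{8} = \frac{14}{3} - \frac{125}{8} = - \frac{263}{24}$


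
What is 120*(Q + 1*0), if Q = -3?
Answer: -360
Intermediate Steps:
120*(Q + 1*0) = 120*(-3 + 1*0) = 120*(-3 + 0) = 120*(-3) = -360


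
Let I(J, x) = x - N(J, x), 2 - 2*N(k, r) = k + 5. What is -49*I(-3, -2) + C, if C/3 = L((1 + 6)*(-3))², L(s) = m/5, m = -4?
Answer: 2498/25 ≈ 99.920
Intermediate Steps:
N(k, r) = -3/2 - k/2 (N(k, r) = 1 - (k + 5)/2 = 1 - (5 + k)/2 = 1 + (-5/2 - k/2) = -3/2 - k/2)
I(J, x) = 3/2 + x + J/2 (I(J, x) = x - (-3/2 - J/2) = x + (3/2 + J/2) = 3/2 + x + J/2)
L(s) = -⅘ (L(s) = -4/5 = -4*⅕ = -⅘)
C = 48/25 (C = 3*(-⅘)² = 3*(16/25) = 48/25 ≈ 1.9200)
-49*I(-3, -2) + C = -49*(3/2 - 2 + (½)*(-3)) + 48/25 = -49*(3/2 - 2 - 3/2) + 48/25 = -49*(-2) + 48/25 = 98 + 48/25 = 2498/25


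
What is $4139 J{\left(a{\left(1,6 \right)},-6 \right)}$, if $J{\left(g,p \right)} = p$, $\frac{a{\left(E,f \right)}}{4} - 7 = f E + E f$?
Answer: $-24834$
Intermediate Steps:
$a{\left(E,f \right)} = 28 + 8 E f$ ($a{\left(E,f \right)} = 28 + 4 \left(f E + E f\right) = 28 + 4 \left(E f + E f\right) = 28 + 4 \cdot 2 E f = 28 + 8 E f$)
$4139 J{\left(a{\left(1,6 \right)},-6 \right)} = 4139 \left(-6\right) = -24834$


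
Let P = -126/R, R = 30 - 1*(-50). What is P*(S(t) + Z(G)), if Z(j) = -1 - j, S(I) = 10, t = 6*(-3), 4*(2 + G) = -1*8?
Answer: -819/40 ≈ -20.475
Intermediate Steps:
G = -4 (G = -2 + (-1*8)/4 = -2 + (¼)*(-8) = -2 - 2 = -4)
R = 80 (R = 30 + 50 = 80)
P = -63/40 (P = -126/80 = -126*1/80 = -63/40 ≈ -1.5750)
t = -18
P*(S(t) + Z(G)) = -63*(10 + (-1 - 1*(-4)))/40 = -63*(10 + (-1 + 4))/40 = -63*(10 + 3)/40 = -63/40*13 = -819/40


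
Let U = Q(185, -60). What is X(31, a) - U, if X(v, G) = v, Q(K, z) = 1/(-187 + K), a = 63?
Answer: 63/2 ≈ 31.500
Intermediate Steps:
U = -½ (U = 1/(-187 + 185) = 1/(-2) = -½ ≈ -0.50000)
X(31, a) - U = 31 - 1*(-½) = 31 + ½ = 63/2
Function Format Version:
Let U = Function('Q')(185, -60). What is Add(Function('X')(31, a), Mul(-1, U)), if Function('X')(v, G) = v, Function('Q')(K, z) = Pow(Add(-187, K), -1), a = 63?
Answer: Rational(63, 2) ≈ 31.500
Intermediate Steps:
U = Rational(-1, 2) (U = Pow(Add(-187, 185), -1) = Pow(-2, -1) = Rational(-1, 2) ≈ -0.50000)
Add(Function('X')(31, a), Mul(-1, U)) = Add(31, Mul(-1, Rational(-1, 2))) = Add(31, Rational(1, 2)) = Rational(63, 2)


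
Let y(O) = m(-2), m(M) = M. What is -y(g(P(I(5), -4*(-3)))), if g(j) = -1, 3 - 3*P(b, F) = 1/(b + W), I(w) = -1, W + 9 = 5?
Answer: 2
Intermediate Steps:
W = -4 (W = -9 + 5 = -4)
P(b, F) = 1 - 1/(3*(-4 + b)) (P(b, F) = 1 - 1/(3*(b - 4)) = 1 - 1/(3*(-4 + b)))
y(O) = -2
-y(g(P(I(5), -4*(-3)))) = -1*(-2) = 2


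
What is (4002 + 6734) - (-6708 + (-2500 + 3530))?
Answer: 16414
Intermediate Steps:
(4002 + 6734) - (-6708 + (-2500 + 3530)) = 10736 - (-6708 + 1030) = 10736 - 1*(-5678) = 10736 + 5678 = 16414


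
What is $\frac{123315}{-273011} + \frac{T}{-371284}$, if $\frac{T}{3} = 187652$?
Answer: $- \frac{49869516744}{25341154031} \approx -1.9679$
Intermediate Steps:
$T = 562956$ ($T = 3 \cdot 187652 = 562956$)
$\frac{123315}{-273011} + \frac{T}{-371284} = \frac{123315}{-273011} + \frac{562956}{-371284} = 123315 \left(- \frac{1}{273011}\right) + 562956 \left(- \frac{1}{371284}\right) = - \frac{123315}{273011} - \frac{140739}{92821} = - \frac{49869516744}{25341154031}$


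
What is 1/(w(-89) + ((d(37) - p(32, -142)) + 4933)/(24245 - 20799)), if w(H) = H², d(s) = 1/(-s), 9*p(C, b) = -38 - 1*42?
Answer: 573759/4545567859 ≈ 0.00012622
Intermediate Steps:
p(C, b) = -80/9 (p(C, b) = (-38 - 1*42)/9 = (-38 - 42)/9 = (⅑)*(-80) = -80/9)
d(s) = -1/s
1/(w(-89) + ((d(37) - p(32, -142)) + 4933)/(24245 - 20799)) = 1/((-89)² + ((-1/37 - 1*(-80/9)) + 4933)/(24245 - 20799)) = 1/(7921 + ((-1*1/37 + 80/9) + 4933)/3446) = 1/(7921 + ((-1/37 + 80/9) + 4933)*(1/3446)) = 1/(7921 + (2951/333 + 4933)*(1/3446)) = 1/(7921 + (1645640/333)*(1/3446)) = 1/(7921 + 822820/573759) = 1/(4545567859/573759) = 573759/4545567859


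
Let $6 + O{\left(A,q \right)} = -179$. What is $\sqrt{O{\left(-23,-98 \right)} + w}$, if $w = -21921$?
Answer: $i \sqrt{22106} \approx 148.68 i$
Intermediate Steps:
$O{\left(A,q \right)} = -185$ ($O{\left(A,q \right)} = -6 - 179 = -185$)
$\sqrt{O{\left(-23,-98 \right)} + w} = \sqrt{-185 - 21921} = \sqrt{-22106} = i \sqrt{22106}$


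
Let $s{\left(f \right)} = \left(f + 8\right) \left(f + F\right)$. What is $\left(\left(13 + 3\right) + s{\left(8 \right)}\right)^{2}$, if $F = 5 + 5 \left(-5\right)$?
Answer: $30976$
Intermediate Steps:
$F = -20$ ($F = 5 - 25 = -20$)
$s{\left(f \right)} = \left(-20 + f\right) \left(8 + f\right)$ ($s{\left(f \right)} = \left(f + 8\right) \left(f - 20\right) = \left(8 + f\right) \left(-20 + f\right) = \left(-20 + f\right) \left(8 + f\right)$)
$\left(\left(13 + 3\right) + s{\left(8 \right)}\right)^{2} = \left(\left(13 + 3\right) - \left(256 - 64\right)\right)^{2} = \left(16 - 192\right)^{2} = \left(-176\right)^{2} = 30976$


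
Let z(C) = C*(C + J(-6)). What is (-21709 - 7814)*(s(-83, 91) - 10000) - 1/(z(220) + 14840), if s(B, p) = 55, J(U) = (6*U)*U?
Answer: 32519826588599/110760 ≈ 2.9361e+8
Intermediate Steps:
J(U) = 6*U²
z(C) = C*(216 + C) (z(C) = C*(C + 6*(-6)²) = C*(C + 6*36) = C*(C + 216) = C*(216 + C))
(-21709 - 7814)*(s(-83, 91) - 10000) - 1/(z(220) + 14840) = (-21709 - 7814)*(55 - 10000) - 1/(220*(216 + 220) + 14840) = -29523*(-9945) - 1/(220*436 + 14840) = 293606235 - 1/(95920 + 14840) = 293606235 - 1/110760 = 32519826588599/110760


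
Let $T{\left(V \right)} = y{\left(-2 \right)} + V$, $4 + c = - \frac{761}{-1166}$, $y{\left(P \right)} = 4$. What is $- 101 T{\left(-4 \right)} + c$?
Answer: $- \frac{3903}{1166} \approx -3.3473$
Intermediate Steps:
$c = - \frac{3903}{1166}$ ($c = -4 - \frac{761}{-1166} = -4 - - \frac{761}{1166} = -4 + \frac{761}{1166} = - \frac{3903}{1166} \approx -3.3473$)
$T{\left(V \right)} = 4 + V$
$- 101 T{\left(-4 \right)} + c = - 101 \left(4 - 4\right) - \frac{3903}{1166} = \left(-101\right) 0 - \frac{3903}{1166} = 0 - \frac{3903}{1166} = - \frac{3903}{1166}$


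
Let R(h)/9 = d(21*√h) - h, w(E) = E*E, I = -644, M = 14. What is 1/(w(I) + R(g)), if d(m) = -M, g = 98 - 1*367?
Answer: 1/417031 ≈ 2.3979e-6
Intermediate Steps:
g = -269 (g = 98 - 367 = -269)
w(E) = E²
d(m) = -14 (d(m) = -1*14 = -14)
R(h) = -126 - 9*h (R(h) = 9*(-14 - h) = -126 - 9*h)
1/(w(I) + R(g)) = 1/((-644)² + (-126 - 9*(-269))) = 1/(414736 + (-126 + 2421)) = 1/(414736 + 2295) = 1/417031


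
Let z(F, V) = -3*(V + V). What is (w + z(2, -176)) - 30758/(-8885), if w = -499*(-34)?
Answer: 160156228/8885 ≈ 18025.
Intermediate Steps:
z(F, V) = -6*V
w = 16966 (w = -1*(-16966) = 16966)
(w + z(2, -176)) - 30758/(-8885) = (16966 - 6*(-176)) - 30758/(-8885) = (16966 + 1056) - 30758*(-1/8885) = 18022 + 30758/8885 = 160156228/8885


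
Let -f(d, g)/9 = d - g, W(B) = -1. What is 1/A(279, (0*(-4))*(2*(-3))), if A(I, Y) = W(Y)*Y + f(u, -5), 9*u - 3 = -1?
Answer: -1/47 ≈ -0.021277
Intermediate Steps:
u = 2/9 (u = 1/3 + (1/9)*(-1) = 1/3 - 1/9 = 2/9 ≈ 0.22222)
f(d, g) = -9*d + 9*g (f(d, g) = -9*(d - g) = -9*d + 9*g)
A(I, Y) = -47 - Y (A(I, Y) = -Y + (-9*2/9 + 9*(-5)) = -Y + (-2 - 45) = -Y - 47 = -47 - Y)
1/A(279, (0*(-4))*(2*(-3))) = 1/(-47 - 0*(-4)*2*(-3)) = 1/(-47 - 0*(-6)) = 1/(-47 - 1*0) = 1/(-47 + 0) = 1/(-47) = -1/47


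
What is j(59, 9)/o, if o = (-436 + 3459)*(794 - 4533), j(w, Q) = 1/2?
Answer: -1/22605994 ≈ -4.4236e-8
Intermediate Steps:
j(w, Q) = ½
o = -11302997 (o = 3023*(-3739) = -11302997)
j(59, 9)/o = (½)/(-11302997) = (½)*(-1/11302997) = -1/22605994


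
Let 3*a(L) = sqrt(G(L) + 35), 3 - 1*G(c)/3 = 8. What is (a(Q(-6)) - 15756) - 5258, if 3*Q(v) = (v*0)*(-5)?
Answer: -21014 + 2*sqrt(5)/3 ≈ -21013.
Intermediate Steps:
G(c) = -15 (G(c) = 9 - 3*8 = 9 - 24 = -15)
Q(v) = 0 (Q(v) = ((v*0)*(-5))/3 = (0*(-5))/3 = (1/3)*0 = 0)
a(L) = 2*sqrt(5)/3 (a(L) = sqrt(-15 + 35)/3 = sqrt(20)/3 = (2*sqrt(5))/3 = 2*sqrt(5)/3)
(a(Q(-6)) - 15756) - 5258 = (2*sqrt(5)/3 - 15756) - 5258 = (-15756 + 2*sqrt(5)/3) - 5258 = -21014 + 2*sqrt(5)/3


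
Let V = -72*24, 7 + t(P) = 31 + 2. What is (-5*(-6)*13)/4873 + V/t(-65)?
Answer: -4205202/63349 ≈ -66.381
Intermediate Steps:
t(P) = 26 (t(P) = -7 + (31 + 2) = -7 + 33 = 26)
V = -1728
(-5*(-6)*13)/4873 + V/t(-65) = (-5*(-6)*13)/4873 - 1728/26 = (30*13)*(1/4873) - 1728*1/26 = 390*(1/4873) - 864/13 = 390/4873 - 864/13 = -4205202/63349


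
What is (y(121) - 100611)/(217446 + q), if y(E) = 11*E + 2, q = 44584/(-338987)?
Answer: -16826975693/36855661309 ≈ -0.45656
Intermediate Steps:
q = -44584/338987 (q = 44584*(-1/338987) = -44584/338987 ≈ -0.13152)
y(E) = 2 + 11*E
(y(121) - 100611)/(217446 + q) = ((2 + 11*121) - 100611)/(217446 - 44584/338987) = ((2 + 1331) - 100611)/(73711322618/338987) = (1333 - 100611)*(338987/73711322618) = -99278*338987/73711322618 = -16826975693/36855661309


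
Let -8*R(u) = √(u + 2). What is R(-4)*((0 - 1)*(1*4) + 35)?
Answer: -31*I*√2/8 ≈ -5.4801*I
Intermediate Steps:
R(u) = -√(2 + u)/8 (R(u) = -√(u + 2)/8 = -√(2 + u)/8)
R(-4)*((0 - 1)*(1*4) + 35) = (-√(2 - 4)/8)*((0 - 1)*(1*4) + 35) = (-I*√2/8)*(-1*4 + 35) = (-I*√2/8)*(-4 + 35) = -I*√2/8*31 = -31*I*√2/8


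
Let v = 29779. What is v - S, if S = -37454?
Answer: 67233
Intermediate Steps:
v - S = 29779 - 1*(-37454) = 29779 + 37454 = 67233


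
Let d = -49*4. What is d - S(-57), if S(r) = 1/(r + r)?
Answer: -22343/114 ≈ -195.99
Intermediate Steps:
S(r) = 1/(2*r)
d = -196
d - S(-57) = -196 - 1/(2*(-57)) = -196 - (-1)/(2*57) = -196 - 1*(-1/114) = -196 + 1/114 = -22343/114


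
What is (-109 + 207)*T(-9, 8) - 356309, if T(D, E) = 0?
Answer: -356309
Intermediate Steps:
(-109 + 207)*T(-9, 8) - 356309 = (-109 + 207)*0 - 356309 = 98*0 - 356309 = 0 - 356309 = -356309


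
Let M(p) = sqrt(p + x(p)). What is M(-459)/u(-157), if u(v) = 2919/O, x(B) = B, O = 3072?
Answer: 3072*I*sqrt(102)/973 ≈ 31.887*I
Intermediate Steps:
u(v) = 973/1024 (u(v) = 2919/3072 = 2919*(1/3072) = 973/1024)
M(p) = sqrt(2)*sqrt(p) (M(p) = sqrt(p + p) = sqrt(2*p) = sqrt(2)*sqrt(p))
M(-459)/u(-157) = (sqrt(2)*sqrt(-459))/(973/1024) = (sqrt(2)*(3*I*sqrt(51)))*(1024/973) = (3*I*sqrt(102))*(1024/973) = 3072*I*sqrt(102)/973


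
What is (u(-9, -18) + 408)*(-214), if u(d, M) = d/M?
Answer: -87419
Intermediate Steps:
(u(-9, -18) + 408)*(-214) = (-9/(-18) + 408)*(-214) = (-9*(-1/18) + 408)*(-214) = (1/2 + 408)*(-214) = (817/2)*(-214) = -87419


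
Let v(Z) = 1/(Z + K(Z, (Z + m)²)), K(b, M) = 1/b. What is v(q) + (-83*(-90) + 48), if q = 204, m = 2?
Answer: 312876810/41617 ≈ 7518.0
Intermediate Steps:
v(Z) = 1/(Z + 1/Z)
v(q) + (-83*(-90) + 48) = 204/(1 + 204²) + (-83*(-90) + 48) = 204/(1 + 41616) + (7470 + 48) = 204/41617 + 7518 = 312876810/41617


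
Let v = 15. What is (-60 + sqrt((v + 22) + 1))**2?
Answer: (60 - sqrt(38))**2 ≈ 2898.3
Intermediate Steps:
(-60 + sqrt((v + 22) + 1))**2 = (-60 + sqrt((15 + 22) + 1))**2 = (-60 + sqrt(37 + 1))**2 = (-60 + sqrt(38))**2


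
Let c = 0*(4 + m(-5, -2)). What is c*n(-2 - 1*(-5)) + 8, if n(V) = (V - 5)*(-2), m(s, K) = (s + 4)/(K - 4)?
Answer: 8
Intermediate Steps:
m(s, K) = (4 + s)/(-4 + K)
n(V) = 10 - 2*V (n(V) = (-5 + V)*(-2) = 10 - 2*V)
c = 0 (c = 0*(4 + (4 - 5)/(-4 - 2)) = 0*(4 - 1/(-6)) = 0*(4 - ⅙*(-1)) = 0*(4 + ⅙) = 0*(25/6) = 0)
c*n(-2 - 1*(-5)) + 8 = 0*(10 - 2*(-2 - 1*(-5))) + 8 = 0*(10 - 2*(-2 + 5)) + 8 = 0*(10 - 2*3) + 8 = 0*(10 - 6) + 8 = 0*4 + 8 = 0 + 8 = 8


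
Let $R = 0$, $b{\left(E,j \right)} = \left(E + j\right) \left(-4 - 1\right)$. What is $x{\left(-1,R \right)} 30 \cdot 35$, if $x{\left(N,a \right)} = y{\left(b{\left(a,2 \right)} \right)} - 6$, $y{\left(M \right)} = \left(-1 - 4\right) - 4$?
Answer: $-15750$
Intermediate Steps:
$b{\left(E,j \right)} = - 5 E - 5 j$ ($b{\left(E,j \right)} = \left(E + j\right) \left(-5\right) = - 5 E - 5 j$)
$y{\left(M \right)} = -9$ ($y{\left(M \right)} = -5 - 4 = -9$)
$x{\left(N,a \right)} = -15$ ($x{\left(N,a \right)} = -9 - 6 = -15$)
$x{\left(-1,R \right)} 30 \cdot 35 = \left(-15\right) 30 \cdot 35 = \left(-450\right) 35 = -15750$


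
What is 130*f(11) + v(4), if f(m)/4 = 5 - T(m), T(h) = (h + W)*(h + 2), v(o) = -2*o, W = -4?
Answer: -44728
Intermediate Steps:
T(h) = (-4 + h)*(2 + h) (T(h) = (h - 4)*(h + 2) = (-4 + h)*(2 + h))
f(m) = 52 - 4*m**2 + 8*m (f(m) = 4*(5 - (-8 + m**2 - 2*m)) = 4*(5 + (8 - m**2 + 2*m)) = 4*(13 - m**2 + 2*m) = 52 - 4*m**2 + 8*m)
130*f(11) + v(4) = 130*(52 - 4*11**2 + 8*11) - 2*4 = 130*(52 - 4*121 + 88) - 8 = 130*(52 - 484 + 88) - 8 = 130*(-344) - 8 = -44720 - 8 = -44728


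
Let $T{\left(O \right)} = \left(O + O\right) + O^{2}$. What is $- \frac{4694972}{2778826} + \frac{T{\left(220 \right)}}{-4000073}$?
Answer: $- \frac{859815845218}{505250311559} \approx -1.7018$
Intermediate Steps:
$T{\left(O \right)} = O^{2} + 2 O$ ($T{\left(O \right)} = 2 O + O^{2} = O^{2} + 2 O$)
$- \frac{4694972}{2778826} + \frac{T{\left(220 \right)}}{-4000073} = - \frac{4694972}{2778826} + \frac{220 \left(2 + 220\right)}{-4000073} = \left(-4694972\right) \frac{1}{2778826} + 220 \cdot 222 \left(- \frac{1}{4000073}\right) = - \frac{2347486}{1389413} + 48840 \left(- \frac{1}{4000073}\right) = - \frac{2347486}{1389413} - \frac{4440}{363643} = - \frac{859815845218}{505250311559}$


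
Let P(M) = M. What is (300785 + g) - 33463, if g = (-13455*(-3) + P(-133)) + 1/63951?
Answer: 19668385855/63951 ≈ 3.0755e+5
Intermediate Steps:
g = 2572876633/63951 (g = (-13455*(-3) - 133) + 1/63951 = (40365 - 133) + 1/63951 = 40232 + 1/63951 = 2572876633/63951 ≈ 40232.)
(300785 + g) - 33463 = (300785 + 2572876633/63951) - 33463 = 21808378168/63951 - 33463 = 19668385855/63951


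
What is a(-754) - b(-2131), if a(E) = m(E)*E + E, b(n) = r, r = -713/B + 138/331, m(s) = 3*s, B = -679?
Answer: 383150417001/224749 ≈ 1.7048e+6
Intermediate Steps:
r = 329705/224749 (r = -713/(-679) + 138/331 = -713*(-1/679) + 138*(1/331) = 713/679 + 138/331 = 329705/224749 ≈ 1.4670)
b(n) = 329705/224749
a(E) = E + 3*E² (a(E) = (3*E)*E + E = 3*E² + E = E + 3*E²)
a(-754) - b(-2131) = -754*(1 + 3*(-754)) - 1*329705/224749 = -754*(1 - 2262) - 329705/224749 = -754*(-2261) - 329705/224749 = 1704794 - 329705/224749 = 383150417001/224749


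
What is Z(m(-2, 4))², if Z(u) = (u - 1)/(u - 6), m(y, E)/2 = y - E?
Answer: 169/324 ≈ 0.52160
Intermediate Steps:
m(y, E) = -2*E + 2*y (m(y, E) = 2*(y - E) = -2*E + 2*y)
Z(u) = (-1 + u)/(-6 + u)
Z(m(-2, 4))² = ((-1 + (-2*4 + 2*(-2)))/(-6 + (-2*4 + 2*(-2))))² = ((-1 + (-8 - 4))/(-6 + (-8 - 4)))² = ((-1 - 12)/(-6 - 12))² = (-13/(-18))² = (-1/18*(-13))² = (13/18)² = 169/324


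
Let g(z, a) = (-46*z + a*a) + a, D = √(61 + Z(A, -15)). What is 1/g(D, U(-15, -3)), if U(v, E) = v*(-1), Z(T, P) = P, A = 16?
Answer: -30/4967 - 23*√46/19868 ≈ -0.013891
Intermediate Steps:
U(v, E) = -v
D = √46 (D = √(61 - 15) = √46 ≈ 6.7823)
g(z, a) = a + a² - 46*z (g(z, a) = (-46*z + a²) + a = (a² - 46*z) + a = a + a² - 46*z)
1/g(D, U(-15, -3)) = 1/(-1*(-15) + (-1*(-15))² - 46*√46) = 1/(15 + 15² - 46*√46) = 1/(15 + 225 - 46*√46) = 1/(240 - 46*√46)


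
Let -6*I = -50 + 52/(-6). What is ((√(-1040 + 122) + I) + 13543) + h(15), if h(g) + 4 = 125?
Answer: 123064/9 + 3*I*√102 ≈ 13674.0 + 30.299*I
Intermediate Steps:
h(g) = 121 (h(g) = -4 + 125 = 121)
I = 88/9 (I = -(-50 + 52/(-6))/6 = -(-50 - ⅙*52)/6 = -(-50 - 26/3)/6 = -⅙*(-176/3) = 88/9 ≈ 9.7778)
((√(-1040 + 122) + I) + 13543) + h(15) = ((√(-1040 + 122) + 88/9) + 13543) + 121 = ((√(-918) + 88/9) + 13543) + 121 = ((3*I*√102 + 88/9) + 13543) + 121 = ((88/9 + 3*I*√102) + 13543) + 121 = (121975/9 + 3*I*√102) + 121 = 123064/9 + 3*I*√102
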